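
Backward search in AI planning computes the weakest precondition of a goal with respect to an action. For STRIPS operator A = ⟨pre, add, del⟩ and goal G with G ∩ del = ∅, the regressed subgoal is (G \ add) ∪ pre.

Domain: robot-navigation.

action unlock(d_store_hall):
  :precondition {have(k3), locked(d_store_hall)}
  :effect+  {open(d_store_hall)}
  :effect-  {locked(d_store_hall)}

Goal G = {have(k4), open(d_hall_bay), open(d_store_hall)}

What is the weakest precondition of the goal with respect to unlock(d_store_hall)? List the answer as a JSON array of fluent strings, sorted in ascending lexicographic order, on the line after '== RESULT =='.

Regress:
  G ∩ del = {}  (empty — regression defined)
  G \ add = {have(k4), open(d_hall_bay), open(d_store_hall)} \ {open(d_store_hall)} = {have(k4), open(d_hall_bay)}
  ∪ pre   = {have(k4), open(d_hall_bay)} ∪ {have(k3), locked(d_store_hall)}
          = {have(k3), have(k4), locked(d_store_hall), open(d_hall_bay)}

== RESULT ==
["have(k3)", "have(k4)", "locked(d_store_hall)", "open(d_hall_bay)"]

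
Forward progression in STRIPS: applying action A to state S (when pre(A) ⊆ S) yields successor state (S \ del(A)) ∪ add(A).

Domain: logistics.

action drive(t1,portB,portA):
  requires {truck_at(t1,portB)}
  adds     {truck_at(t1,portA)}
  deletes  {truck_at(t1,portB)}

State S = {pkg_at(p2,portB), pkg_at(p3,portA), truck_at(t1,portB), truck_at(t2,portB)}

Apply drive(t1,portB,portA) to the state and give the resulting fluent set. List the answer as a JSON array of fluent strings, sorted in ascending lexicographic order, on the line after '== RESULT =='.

Compute (S \ del) ∪ add:
  pre ⊆ S: {truck_at(t1,portB)} ⊆ S  — applicable
  S \ del = {pkg_at(p2,portB), pkg_at(p3,portA), truck_at(t2,portB)}
  ∪ add   = {pkg_at(p2,portB), pkg_at(p3,portA), truck_at(t1,portA), truck_at(t2,portB)}

== RESULT ==
["pkg_at(p2,portB)", "pkg_at(p3,portA)", "truck_at(t1,portA)", "truck_at(t2,portB)"]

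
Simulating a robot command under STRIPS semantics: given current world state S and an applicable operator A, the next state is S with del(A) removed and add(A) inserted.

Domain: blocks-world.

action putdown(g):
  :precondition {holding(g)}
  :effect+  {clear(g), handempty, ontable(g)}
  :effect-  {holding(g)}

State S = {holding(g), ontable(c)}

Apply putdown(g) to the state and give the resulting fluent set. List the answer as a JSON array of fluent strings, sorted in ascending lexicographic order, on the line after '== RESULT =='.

Progress:
  pre ⊆ S: {holding(g)} ⊆ S  — applicable
  S \ del = {ontable(c)}
  ∪ add   = {clear(g), handempty, ontable(c), ontable(g)}

== RESULT ==
["clear(g)", "handempty", "ontable(c)", "ontable(g)"]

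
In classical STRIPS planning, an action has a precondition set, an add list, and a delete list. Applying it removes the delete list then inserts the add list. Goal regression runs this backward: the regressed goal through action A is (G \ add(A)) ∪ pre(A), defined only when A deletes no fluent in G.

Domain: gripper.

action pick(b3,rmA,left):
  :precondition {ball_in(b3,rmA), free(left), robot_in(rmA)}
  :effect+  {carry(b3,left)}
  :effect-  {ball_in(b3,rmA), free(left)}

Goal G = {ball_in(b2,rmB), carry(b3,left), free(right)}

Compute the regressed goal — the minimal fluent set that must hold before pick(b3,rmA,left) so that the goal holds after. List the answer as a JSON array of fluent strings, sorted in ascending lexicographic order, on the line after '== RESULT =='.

Compute (G \ add) ∪ pre:
  G ∩ del = {}  (empty — regression defined)
  G \ add = {ball_in(b2,rmB), carry(b3,left), free(right)} \ {carry(b3,left)} = {ball_in(b2,rmB), free(right)}
  ∪ pre   = {ball_in(b2,rmB), free(right)} ∪ {ball_in(b3,rmA), free(left), robot_in(rmA)}
          = {ball_in(b2,rmB), ball_in(b3,rmA), free(left), free(right), robot_in(rmA)}

== RESULT ==
["ball_in(b2,rmB)", "ball_in(b3,rmA)", "free(left)", "free(right)", "robot_in(rmA)"]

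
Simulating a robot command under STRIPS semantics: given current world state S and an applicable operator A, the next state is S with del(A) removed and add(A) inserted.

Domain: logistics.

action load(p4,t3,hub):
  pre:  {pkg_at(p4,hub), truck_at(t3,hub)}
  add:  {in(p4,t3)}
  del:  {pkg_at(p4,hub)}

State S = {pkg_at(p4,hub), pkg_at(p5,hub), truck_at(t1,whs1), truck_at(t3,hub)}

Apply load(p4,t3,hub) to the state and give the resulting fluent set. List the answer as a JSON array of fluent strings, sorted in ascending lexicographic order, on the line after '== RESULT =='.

Compute (S \ del) ∪ add:
  pre ⊆ S: {pkg_at(p4,hub), truck_at(t3,hub)} ⊆ S  — applicable
  S \ del = {pkg_at(p5,hub), truck_at(t1,whs1), truck_at(t3,hub)}
  ∪ add   = {in(p4,t3), pkg_at(p5,hub), truck_at(t1,whs1), truck_at(t3,hub)}

== RESULT ==
["in(p4,t3)", "pkg_at(p5,hub)", "truck_at(t1,whs1)", "truck_at(t3,hub)"]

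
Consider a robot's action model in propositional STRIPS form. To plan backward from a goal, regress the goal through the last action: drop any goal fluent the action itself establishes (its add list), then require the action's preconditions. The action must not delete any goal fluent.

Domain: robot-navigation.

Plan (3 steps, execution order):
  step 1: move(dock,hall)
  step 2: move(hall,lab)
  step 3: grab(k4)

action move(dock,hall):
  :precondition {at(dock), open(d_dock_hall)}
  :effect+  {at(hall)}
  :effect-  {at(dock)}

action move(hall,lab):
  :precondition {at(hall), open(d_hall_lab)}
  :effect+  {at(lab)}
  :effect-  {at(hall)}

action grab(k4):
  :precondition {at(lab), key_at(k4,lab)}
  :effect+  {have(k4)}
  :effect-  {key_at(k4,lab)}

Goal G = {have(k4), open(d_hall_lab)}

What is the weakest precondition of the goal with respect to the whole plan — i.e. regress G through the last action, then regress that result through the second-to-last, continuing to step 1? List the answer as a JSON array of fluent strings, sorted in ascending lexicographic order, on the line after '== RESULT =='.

Work backward from the goal:
  through step 3 (grab(k4)): drop {have(k4)}, keep {open(d_hall_lab)}, require {at(lab), key_at(k4,lab)}
    → {at(lab), key_at(k4,lab), open(d_hall_lab)}
  through step 2 (move(hall,lab)): drop {at(lab)}, keep {key_at(k4,lab), open(d_hall_lab)}, require {at(hall), open(d_hall_lab)}
    → {at(hall), key_at(k4,lab), open(d_hall_lab)}
  through step 1 (move(dock,hall)): drop {at(hall)}, keep {key_at(k4,lab), open(d_hall_lab)}, require {at(dock), open(d_dock_hall)}
    → {at(dock), key_at(k4,lab), open(d_dock_hall), open(d_hall_lab)}

== RESULT ==
["at(dock)", "key_at(k4,lab)", "open(d_dock_hall)", "open(d_hall_lab)"]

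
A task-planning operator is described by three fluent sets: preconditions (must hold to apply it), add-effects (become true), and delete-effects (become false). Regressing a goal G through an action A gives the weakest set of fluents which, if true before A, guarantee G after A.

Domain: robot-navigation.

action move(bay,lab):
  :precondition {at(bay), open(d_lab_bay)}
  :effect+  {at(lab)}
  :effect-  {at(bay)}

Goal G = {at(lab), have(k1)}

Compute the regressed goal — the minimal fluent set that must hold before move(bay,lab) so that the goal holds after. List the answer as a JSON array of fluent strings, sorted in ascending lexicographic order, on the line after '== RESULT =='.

Regress:
  G ∩ del = {}  (empty — regression defined)
  G \ add = {at(lab), have(k1)} \ {at(lab)} = {have(k1)}
  ∪ pre   = {have(k1)} ∪ {at(bay), open(d_lab_bay)}
          = {at(bay), have(k1), open(d_lab_bay)}

== RESULT ==
["at(bay)", "have(k1)", "open(d_lab_bay)"]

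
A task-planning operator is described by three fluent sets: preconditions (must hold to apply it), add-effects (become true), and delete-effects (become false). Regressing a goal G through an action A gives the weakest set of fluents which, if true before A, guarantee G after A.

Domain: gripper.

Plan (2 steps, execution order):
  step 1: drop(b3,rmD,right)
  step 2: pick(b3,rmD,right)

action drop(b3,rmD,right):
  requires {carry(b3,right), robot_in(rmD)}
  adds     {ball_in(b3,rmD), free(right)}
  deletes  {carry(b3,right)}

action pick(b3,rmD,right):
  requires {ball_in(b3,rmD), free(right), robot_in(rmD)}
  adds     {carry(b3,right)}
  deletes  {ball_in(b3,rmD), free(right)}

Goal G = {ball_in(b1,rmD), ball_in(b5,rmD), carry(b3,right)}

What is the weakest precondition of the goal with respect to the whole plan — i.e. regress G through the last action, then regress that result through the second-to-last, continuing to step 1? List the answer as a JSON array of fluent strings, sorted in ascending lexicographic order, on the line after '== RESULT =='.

Work backward from the goal:
  through step 2 (pick(b3,rmD,right)): drop {carry(b3,right)}, keep {ball_in(b1,rmD), ball_in(b5,rmD)}, require {ball_in(b3,rmD), free(right), robot_in(rmD)}
    → {ball_in(b1,rmD), ball_in(b3,rmD), ball_in(b5,rmD), free(right), robot_in(rmD)}
  through step 1 (drop(b3,rmD,right)): drop {ball_in(b3,rmD), free(right)}, keep {ball_in(b1,rmD), ball_in(b5,rmD), robot_in(rmD)}, require {carry(b3,right), robot_in(rmD)}
    → {ball_in(b1,rmD), ball_in(b5,rmD), carry(b3,right), robot_in(rmD)}

== RESULT ==
["ball_in(b1,rmD)", "ball_in(b5,rmD)", "carry(b3,right)", "robot_in(rmD)"]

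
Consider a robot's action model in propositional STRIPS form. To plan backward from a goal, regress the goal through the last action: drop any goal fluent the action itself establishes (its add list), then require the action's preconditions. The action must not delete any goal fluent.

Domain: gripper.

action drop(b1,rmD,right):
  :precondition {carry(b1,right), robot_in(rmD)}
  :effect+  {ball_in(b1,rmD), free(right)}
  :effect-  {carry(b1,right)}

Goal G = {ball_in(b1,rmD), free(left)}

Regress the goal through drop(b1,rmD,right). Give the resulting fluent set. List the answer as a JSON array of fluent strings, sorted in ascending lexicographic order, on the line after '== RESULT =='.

Compute (G \ add) ∪ pre:
  G ∩ del = {}  (empty — regression defined)
  G \ add = {ball_in(b1,rmD), free(left)} \ {ball_in(b1,rmD), free(right)} = {free(left)}
  ∪ pre   = {free(left)} ∪ {carry(b1,right), robot_in(rmD)}
          = {carry(b1,right), free(left), robot_in(rmD)}

== RESULT ==
["carry(b1,right)", "free(left)", "robot_in(rmD)"]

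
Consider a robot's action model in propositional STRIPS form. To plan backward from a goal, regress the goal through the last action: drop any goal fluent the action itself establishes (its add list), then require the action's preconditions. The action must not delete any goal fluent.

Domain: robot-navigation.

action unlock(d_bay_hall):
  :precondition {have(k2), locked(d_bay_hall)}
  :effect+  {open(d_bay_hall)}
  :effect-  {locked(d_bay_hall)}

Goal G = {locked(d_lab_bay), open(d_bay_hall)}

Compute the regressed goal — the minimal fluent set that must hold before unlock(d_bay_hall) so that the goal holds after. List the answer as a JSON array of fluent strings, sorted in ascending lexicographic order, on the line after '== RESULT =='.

Regress:
  G ∩ del = {}  (empty — regression defined)
  G \ add = {locked(d_lab_bay), open(d_bay_hall)} \ {open(d_bay_hall)} = {locked(d_lab_bay)}
  ∪ pre   = {locked(d_lab_bay)} ∪ {have(k2), locked(d_bay_hall)}
          = {have(k2), locked(d_bay_hall), locked(d_lab_bay)}

== RESULT ==
["have(k2)", "locked(d_bay_hall)", "locked(d_lab_bay)"]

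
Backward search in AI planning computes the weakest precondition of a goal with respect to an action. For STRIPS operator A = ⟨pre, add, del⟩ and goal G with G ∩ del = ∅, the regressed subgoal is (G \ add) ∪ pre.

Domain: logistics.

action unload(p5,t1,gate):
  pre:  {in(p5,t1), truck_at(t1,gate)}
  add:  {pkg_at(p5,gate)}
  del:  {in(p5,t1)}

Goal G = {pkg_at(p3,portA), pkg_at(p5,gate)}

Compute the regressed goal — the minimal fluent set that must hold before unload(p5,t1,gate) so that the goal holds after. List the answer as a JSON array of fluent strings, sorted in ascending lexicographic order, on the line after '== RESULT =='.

Regress:
  G ∩ del = {}  (empty — regression defined)
  G \ add = {pkg_at(p3,portA), pkg_at(p5,gate)} \ {pkg_at(p5,gate)} = {pkg_at(p3,portA)}
  ∪ pre   = {pkg_at(p3,portA)} ∪ {in(p5,t1), truck_at(t1,gate)}
          = {in(p5,t1), pkg_at(p3,portA), truck_at(t1,gate)}

== RESULT ==
["in(p5,t1)", "pkg_at(p3,portA)", "truck_at(t1,gate)"]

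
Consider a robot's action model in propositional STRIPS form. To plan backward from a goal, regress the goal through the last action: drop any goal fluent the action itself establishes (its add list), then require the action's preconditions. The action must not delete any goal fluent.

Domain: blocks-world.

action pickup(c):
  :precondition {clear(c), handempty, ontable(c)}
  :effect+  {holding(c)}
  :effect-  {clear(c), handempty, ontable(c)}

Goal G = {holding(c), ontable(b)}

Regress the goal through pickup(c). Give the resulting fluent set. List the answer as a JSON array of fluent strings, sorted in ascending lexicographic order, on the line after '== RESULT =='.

Regress:
  G ∩ del = {}  (empty — regression defined)
  G \ add = {holding(c), ontable(b)} \ {holding(c)} = {ontable(b)}
  ∪ pre   = {ontable(b)} ∪ {clear(c), handempty, ontable(c)}
          = {clear(c), handempty, ontable(b), ontable(c)}

== RESULT ==
["clear(c)", "handempty", "ontable(b)", "ontable(c)"]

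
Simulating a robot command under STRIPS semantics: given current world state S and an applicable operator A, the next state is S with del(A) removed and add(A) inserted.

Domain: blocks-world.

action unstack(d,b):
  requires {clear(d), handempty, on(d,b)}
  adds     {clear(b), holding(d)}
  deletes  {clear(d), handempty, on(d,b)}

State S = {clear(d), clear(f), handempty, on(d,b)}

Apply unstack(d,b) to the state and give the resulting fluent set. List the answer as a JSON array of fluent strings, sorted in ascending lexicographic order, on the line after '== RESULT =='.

Compute (S \ del) ∪ add:
  pre ⊆ S: {clear(d), handempty, on(d,b)} ⊆ S  — applicable
  S \ del = {clear(f)}
  ∪ add   = {clear(b), clear(f), holding(d)}

== RESULT ==
["clear(b)", "clear(f)", "holding(d)"]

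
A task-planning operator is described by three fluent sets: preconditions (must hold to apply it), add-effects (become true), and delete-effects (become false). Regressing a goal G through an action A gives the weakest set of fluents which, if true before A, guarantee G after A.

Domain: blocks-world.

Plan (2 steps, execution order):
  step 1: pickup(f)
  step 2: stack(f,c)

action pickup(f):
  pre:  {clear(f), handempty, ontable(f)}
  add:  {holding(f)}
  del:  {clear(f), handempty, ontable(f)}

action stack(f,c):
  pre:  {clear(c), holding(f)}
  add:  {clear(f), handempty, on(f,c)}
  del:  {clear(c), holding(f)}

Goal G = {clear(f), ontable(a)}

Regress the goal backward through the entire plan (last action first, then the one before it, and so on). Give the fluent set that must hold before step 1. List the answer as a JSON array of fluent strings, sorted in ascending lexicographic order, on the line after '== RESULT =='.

Regress step by step:
  through step 2 (stack(f,c)): drop {clear(f)}, keep {ontable(a)}, require {clear(c), holding(f)}
    → {clear(c), holding(f), ontable(a)}
  through step 1 (pickup(f)): drop {holding(f)}, keep {clear(c), ontable(a)}, require {clear(f), handempty, ontable(f)}
    → {clear(c), clear(f), handempty, ontable(a), ontable(f)}

== RESULT ==
["clear(c)", "clear(f)", "handempty", "ontable(a)", "ontable(f)"]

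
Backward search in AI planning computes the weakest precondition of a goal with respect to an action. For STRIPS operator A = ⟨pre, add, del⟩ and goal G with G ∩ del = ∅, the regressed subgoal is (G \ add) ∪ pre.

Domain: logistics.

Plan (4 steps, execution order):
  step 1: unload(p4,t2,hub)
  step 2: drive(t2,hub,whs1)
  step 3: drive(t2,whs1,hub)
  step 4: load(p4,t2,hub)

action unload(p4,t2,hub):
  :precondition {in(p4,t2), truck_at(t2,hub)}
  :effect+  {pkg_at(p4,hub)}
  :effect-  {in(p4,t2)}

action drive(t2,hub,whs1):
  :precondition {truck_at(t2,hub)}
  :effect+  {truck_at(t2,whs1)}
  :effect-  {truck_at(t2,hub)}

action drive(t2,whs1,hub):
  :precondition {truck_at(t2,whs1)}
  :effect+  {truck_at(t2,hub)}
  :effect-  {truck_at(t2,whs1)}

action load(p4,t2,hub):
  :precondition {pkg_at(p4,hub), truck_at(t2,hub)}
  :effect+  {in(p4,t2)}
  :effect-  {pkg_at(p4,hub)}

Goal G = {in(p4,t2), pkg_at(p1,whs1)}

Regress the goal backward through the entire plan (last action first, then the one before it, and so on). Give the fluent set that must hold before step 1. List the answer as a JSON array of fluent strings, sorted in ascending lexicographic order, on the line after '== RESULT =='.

Work backward from the goal:
  through step 4 (load(p4,t2,hub)): drop {in(p4,t2)}, keep {pkg_at(p1,whs1)}, require {pkg_at(p4,hub), truck_at(t2,hub)}
    → {pkg_at(p1,whs1), pkg_at(p4,hub), truck_at(t2,hub)}
  through step 3 (drive(t2,whs1,hub)): drop {truck_at(t2,hub)}, keep {pkg_at(p1,whs1), pkg_at(p4,hub)}, require {truck_at(t2,whs1)}
    → {pkg_at(p1,whs1), pkg_at(p4,hub), truck_at(t2,whs1)}
  through step 2 (drive(t2,hub,whs1)): drop {truck_at(t2,whs1)}, keep {pkg_at(p1,whs1), pkg_at(p4,hub)}, require {truck_at(t2,hub)}
    → {pkg_at(p1,whs1), pkg_at(p4,hub), truck_at(t2,hub)}
  through step 1 (unload(p4,t2,hub)): drop {pkg_at(p4,hub)}, keep {pkg_at(p1,whs1), truck_at(t2,hub)}, require {in(p4,t2), truck_at(t2,hub)}
    → {in(p4,t2), pkg_at(p1,whs1), truck_at(t2,hub)}

== RESULT ==
["in(p4,t2)", "pkg_at(p1,whs1)", "truck_at(t2,hub)"]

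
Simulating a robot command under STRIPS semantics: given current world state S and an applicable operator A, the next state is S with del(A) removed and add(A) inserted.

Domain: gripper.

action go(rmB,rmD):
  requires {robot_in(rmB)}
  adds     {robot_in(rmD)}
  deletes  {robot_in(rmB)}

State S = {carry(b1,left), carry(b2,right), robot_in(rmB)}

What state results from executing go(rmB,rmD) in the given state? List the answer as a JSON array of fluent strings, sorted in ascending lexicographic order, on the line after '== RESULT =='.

Progress:
  pre ⊆ S: {robot_in(rmB)} ⊆ S  — applicable
  S \ del = {carry(b1,left), carry(b2,right)}
  ∪ add   = {carry(b1,left), carry(b2,right), robot_in(rmD)}

== RESULT ==
["carry(b1,left)", "carry(b2,right)", "robot_in(rmD)"]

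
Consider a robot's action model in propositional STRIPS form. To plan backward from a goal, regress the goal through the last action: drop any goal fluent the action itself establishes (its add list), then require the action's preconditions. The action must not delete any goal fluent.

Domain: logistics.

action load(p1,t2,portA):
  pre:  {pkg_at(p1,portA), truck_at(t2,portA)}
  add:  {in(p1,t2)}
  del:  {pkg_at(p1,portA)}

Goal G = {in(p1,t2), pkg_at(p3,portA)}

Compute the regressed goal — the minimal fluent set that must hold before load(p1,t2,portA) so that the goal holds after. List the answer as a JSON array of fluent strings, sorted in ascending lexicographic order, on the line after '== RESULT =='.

Regress:
  G ∩ del = {}  (empty — regression defined)
  G \ add = {in(p1,t2), pkg_at(p3,portA)} \ {in(p1,t2)} = {pkg_at(p3,portA)}
  ∪ pre   = {pkg_at(p3,portA)} ∪ {pkg_at(p1,portA), truck_at(t2,portA)}
          = {pkg_at(p1,portA), pkg_at(p3,portA), truck_at(t2,portA)}

== RESULT ==
["pkg_at(p1,portA)", "pkg_at(p3,portA)", "truck_at(t2,portA)"]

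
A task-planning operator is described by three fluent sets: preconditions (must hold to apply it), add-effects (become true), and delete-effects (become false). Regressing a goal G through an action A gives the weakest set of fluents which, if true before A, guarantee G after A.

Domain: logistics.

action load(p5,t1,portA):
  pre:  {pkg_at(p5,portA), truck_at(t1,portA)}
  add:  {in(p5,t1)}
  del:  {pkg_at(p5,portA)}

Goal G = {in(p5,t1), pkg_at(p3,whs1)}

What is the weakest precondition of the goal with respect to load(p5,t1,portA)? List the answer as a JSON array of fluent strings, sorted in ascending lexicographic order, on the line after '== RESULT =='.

Regress:
  G ∩ del = {}  (empty — regression defined)
  G \ add = {in(p5,t1), pkg_at(p3,whs1)} \ {in(p5,t1)} = {pkg_at(p3,whs1)}
  ∪ pre   = {pkg_at(p3,whs1)} ∪ {pkg_at(p5,portA), truck_at(t1,portA)}
          = {pkg_at(p3,whs1), pkg_at(p5,portA), truck_at(t1,portA)}

== RESULT ==
["pkg_at(p3,whs1)", "pkg_at(p5,portA)", "truck_at(t1,portA)"]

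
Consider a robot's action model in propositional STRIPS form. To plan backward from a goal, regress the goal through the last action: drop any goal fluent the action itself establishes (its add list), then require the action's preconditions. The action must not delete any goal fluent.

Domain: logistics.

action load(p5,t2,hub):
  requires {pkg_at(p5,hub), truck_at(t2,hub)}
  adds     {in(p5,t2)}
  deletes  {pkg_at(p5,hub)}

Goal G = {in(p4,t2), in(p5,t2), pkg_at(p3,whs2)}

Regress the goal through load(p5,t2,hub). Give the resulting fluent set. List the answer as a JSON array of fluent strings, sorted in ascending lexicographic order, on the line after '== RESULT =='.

Regress:
  G ∩ del = {}  (empty — regression defined)
  G \ add = {in(p4,t2), in(p5,t2), pkg_at(p3,whs2)} \ {in(p5,t2)} = {in(p4,t2), pkg_at(p3,whs2)}
  ∪ pre   = {in(p4,t2), pkg_at(p3,whs2)} ∪ {pkg_at(p5,hub), truck_at(t2,hub)}
          = {in(p4,t2), pkg_at(p3,whs2), pkg_at(p5,hub), truck_at(t2,hub)}

== RESULT ==
["in(p4,t2)", "pkg_at(p3,whs2)", "pkg_at(p5,hub)", "truck_at(t2,hub)"]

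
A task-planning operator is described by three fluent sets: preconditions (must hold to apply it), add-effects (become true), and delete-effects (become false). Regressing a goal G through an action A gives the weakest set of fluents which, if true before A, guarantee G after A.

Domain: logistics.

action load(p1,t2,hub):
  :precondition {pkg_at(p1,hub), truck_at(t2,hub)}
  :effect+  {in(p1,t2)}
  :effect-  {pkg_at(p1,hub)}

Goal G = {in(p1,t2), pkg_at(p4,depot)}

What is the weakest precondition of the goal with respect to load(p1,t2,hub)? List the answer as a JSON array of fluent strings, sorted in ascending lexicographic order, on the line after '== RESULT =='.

Regress:
  G ∩ del = {}  (empty — regression defined)
  G \ add = {in(p1,t2), pkg_at(p4,depot)} \ {in(p1,t2)} = {pkg_at(p4,depot)}
  ∪ pre   = {pkg_at(p4,depot)} ∪ {pkg_at(p1,hub), truck_at(t2,hub)}
          = {pkg_at(p1,hub), pkg_at(p4,depot), truck_at(t2,hub)}

== RESULT ==
["pkg_at(p1,hub)", "pkg_at(p4,depot)", "truck_at(t2,hub)"]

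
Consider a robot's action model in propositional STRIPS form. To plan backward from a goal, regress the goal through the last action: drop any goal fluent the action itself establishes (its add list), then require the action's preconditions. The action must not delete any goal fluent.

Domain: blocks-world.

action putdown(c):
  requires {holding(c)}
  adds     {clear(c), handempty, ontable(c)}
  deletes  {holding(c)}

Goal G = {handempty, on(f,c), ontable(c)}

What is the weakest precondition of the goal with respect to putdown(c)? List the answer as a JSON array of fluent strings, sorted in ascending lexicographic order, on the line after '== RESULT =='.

Compute (G \ add) ∪ pre:
  G ∩ del = {}  (empty — regression defined)
  G \ add = {handempty, on(f,c), ontable(c)} \ {clear(c), handempty, ontable(c)} = {on(f,c)}
  ∪ pre   = {on(f,c)} ∪ {holding(c)}
          = {holding(c), on(f,c)}

== RESULT ==
["holding(c)", "on(f,c)"]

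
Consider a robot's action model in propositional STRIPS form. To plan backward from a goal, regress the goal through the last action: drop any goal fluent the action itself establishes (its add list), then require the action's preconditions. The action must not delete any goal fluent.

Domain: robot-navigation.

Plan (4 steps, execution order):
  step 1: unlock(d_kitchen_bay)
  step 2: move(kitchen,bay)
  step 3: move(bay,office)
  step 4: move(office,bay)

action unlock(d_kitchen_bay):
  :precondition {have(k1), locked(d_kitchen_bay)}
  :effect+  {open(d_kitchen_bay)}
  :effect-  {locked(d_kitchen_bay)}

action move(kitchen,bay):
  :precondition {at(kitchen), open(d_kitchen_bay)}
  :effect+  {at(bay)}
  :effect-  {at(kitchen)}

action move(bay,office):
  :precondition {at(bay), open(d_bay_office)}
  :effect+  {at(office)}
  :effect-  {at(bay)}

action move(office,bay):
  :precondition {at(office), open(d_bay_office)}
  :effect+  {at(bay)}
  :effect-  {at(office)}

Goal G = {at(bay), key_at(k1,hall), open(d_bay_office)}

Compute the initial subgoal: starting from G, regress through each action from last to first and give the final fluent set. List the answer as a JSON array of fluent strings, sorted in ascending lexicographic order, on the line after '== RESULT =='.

Work backward from the goal:
  through step 4 (move(office,bay)): drop {at(bay)}, keep {key_at(k1,hall), open(d_bay_office)}, require {at(office), open(d_bay_office)}
    → {at(office), key_at(k1,hall), open(d_bay_office)}
  through step 3 (move(bay,office)): drop {at(office)}, keep {key_at(k1,hall), open(d_bay_office)}, require {at(bay), open(d_bay_office)}
    → {at(bay), key_at(k1,hall), open(d_bay_office)}
  through step 2 (move(kitchen,bay)): drop {at(bay)}, keep {key_at(k1,hall), open(d_bay_office)}, require {at(kitchen), open(d_kitchen_bay)}
    → {at(kitchen), key_at(k1,hall), open(d_bay_office), open(d_kitchen_bay)}
  through step 1 (unlock(d_kitchen_bay)): drop {open(d_kitchen_bay)}, keep {at(kitchen), key_at(k1,hall), open(d_bay_office)}, require {have(k1), locked(d_kitchen_bay)}
    → {at(kitchen), have(k1), key_at(k1,hall), locked(d_kitchen_bay), open(d_bay_office)}

== RESULT ==
["at(kitchen)", "have(k1)", "key_at(k1,hall)", "locked(d_kitchen_bay)", "open(d_bay_office)"]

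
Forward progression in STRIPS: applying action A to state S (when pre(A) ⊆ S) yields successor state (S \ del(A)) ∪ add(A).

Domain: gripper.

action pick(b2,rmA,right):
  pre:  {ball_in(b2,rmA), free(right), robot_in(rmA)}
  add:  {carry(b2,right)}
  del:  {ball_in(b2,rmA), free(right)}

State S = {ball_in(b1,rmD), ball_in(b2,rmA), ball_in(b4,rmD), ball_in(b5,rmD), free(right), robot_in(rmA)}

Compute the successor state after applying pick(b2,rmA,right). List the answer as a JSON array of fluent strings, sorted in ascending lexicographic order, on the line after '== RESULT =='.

Progress:
  pre ⊆ S: {ball_in(b2,rmA), free(right), robot_in(rmA)} ⊆ S  — applicable
  S \ del = {ball_in(b1,rmD), ball_in(b4,rmD), ball_in(b5,rmD), robot_in(rmA)}
  ∪ add   = {ball_in(b1,rmD), ball_in(b4,rmD), ball_in(b5,rmD), carry(b2,right), robot_in(rmA)}

== RESULT ==
["ball_in(b1,rmD)", "ball_in(b4,rmD)", "ball_in(b5,rmD)", "carry(b2,right)", "robot_in(rmA)"]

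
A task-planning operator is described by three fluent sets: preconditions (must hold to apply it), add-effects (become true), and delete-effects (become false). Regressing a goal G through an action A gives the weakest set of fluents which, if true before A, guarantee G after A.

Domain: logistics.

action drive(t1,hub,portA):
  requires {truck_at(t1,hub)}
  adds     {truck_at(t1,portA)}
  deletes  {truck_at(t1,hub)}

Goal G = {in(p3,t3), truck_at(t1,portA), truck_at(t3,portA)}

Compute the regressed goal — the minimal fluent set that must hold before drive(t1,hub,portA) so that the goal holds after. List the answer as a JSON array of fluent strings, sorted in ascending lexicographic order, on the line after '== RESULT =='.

Compute (G \ add) ∪ pre:
  G ∩ del = {}  (empty — regression defined)
  G \ add = {in(p3,t3), truck_at(t1,portA), truck_at(t3,portA)} \ {truck_at(t1,portA)} = {in(p3,t3), truck_at(t3,portA)}
  ∪ pre   = {in(p3,t3), truck_at(t3,portA)} ∪ {truck_at(t1,hub)}
          = {in(p3,t3), truck_at(t1,hub), truck_at(t3,portA)}

== RESULT ==
["in(p3,t3)", "truck_at(t1,hub)", "truck_at(t3,portA)"]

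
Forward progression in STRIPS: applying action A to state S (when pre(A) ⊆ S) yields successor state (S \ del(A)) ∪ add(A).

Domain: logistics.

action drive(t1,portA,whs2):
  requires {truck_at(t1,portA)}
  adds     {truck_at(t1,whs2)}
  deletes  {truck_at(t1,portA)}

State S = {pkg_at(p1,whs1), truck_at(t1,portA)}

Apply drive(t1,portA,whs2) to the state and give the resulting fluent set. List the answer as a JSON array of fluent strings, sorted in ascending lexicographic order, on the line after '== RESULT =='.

Progress:
  pre ⊆ S: {truck_at(t1,portA)} ⊆ S  — applicable
  S \ del = {pkg_at(p1,whs1)}
  ∪ add   = {pkg_at(p1,whs1), truck_at(t1,whs2)}

== RESULT ==
["pkg_at(p1,whs1)", "truck_at(t1,whs2)"]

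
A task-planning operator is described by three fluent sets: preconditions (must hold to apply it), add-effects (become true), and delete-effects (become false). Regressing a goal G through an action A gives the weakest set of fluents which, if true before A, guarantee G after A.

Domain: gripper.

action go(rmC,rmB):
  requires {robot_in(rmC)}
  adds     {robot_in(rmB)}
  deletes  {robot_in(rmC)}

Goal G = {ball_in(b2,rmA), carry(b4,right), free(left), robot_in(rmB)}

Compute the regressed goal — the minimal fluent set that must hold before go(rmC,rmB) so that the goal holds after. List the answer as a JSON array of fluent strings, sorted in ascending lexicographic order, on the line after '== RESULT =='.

Regress:
  G ∩ del = {}  (empty — regression defined)
  G \ add = {ball_in(b2,rmA), carry(b4,right), free(left), robot_in(rmB)} \ {robot_in(rmB)} = {ball_in(b2,rmA), carry(b4,right), free(left)}
  ∪ pre   = {ball_in(b2,rmA), carry(b4,right), free(left)} ∪ {robot_in(rmC)}
          = {ball_in(b2,rmA), carry(b4,right), free(left), robot_in(rmC)}

== RESULT ==
["ball_in(b2,rmA)", "carry(b4,right)", "free(left)", "robot_in(rmC)"]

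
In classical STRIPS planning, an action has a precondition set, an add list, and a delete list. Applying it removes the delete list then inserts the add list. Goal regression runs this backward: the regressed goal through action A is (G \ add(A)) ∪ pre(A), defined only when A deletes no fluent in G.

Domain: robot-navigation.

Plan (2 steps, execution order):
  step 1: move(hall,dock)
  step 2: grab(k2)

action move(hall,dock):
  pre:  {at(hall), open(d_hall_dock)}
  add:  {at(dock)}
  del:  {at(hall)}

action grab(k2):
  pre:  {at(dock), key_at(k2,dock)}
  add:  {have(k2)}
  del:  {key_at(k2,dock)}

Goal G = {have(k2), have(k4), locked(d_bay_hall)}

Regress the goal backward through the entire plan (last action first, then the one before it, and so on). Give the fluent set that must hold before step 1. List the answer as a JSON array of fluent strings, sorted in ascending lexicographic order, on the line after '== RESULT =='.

Regress step by step:
  through step 2 (grab(k2)): drop {have(k2)}, keep {have(k4), locked(d_bay_hall)}, require {at(dock), key_at(k2,dock)}
    → {at(dock), have(k4), key_at(k2,dock), locked(d_bay_hall)}
  through step 1 (move(hall,dock)): drop {at(dock)}, keep {have(k4), key_at(k2,dock), locked(d_bay_hall)}, require {at(hall), open(d_hall_dock)}
    → {at(hall), have(k4), key_at(k2,dock), locked(d_bay_hall), open(d_hall_dock)}

== RESULT ==
["at(hall)", "have(k4)", "key_at(k2,dock)", "locked(d_bay_hall)", "open(d_hall_dock)"]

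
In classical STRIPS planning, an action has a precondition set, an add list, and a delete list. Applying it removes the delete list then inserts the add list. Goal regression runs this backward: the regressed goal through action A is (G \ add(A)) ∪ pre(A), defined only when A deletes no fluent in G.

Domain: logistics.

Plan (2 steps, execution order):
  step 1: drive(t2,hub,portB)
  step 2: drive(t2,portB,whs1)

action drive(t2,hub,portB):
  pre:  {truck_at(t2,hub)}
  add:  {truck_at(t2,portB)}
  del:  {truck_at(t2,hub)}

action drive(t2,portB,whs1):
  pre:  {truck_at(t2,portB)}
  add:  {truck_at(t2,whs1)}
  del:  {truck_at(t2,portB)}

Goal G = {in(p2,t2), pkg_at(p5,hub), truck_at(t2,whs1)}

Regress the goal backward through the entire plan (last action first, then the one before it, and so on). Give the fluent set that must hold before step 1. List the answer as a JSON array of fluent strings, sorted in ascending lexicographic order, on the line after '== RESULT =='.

Work backward from the goal:
  through step 2 (drive(t2,portB,whs1)): drop {truck_at(t2,whs1)}, keep {in(p2,t2), pkg_at(p5,hub)}, require {truck_at(t2,portB)}
    → {in(p2,t2), pkg_at(p5,hub), truck_at(t2,portB)}
  through step 1 (drive(t2,hub,portB)): drop {truck_at(t2,portB)}, keep {in(p2,t2), pkg_at(p5,hub)}, require {truck_at(t2,hub)}
    → {in(p2,t2), pkg_at(p5,hub), truck_at(t2,hub)}

== RESULT ==
["in(p2,t2)", "pkg_at(p5,hub)", "truck_at(t2,hub)"]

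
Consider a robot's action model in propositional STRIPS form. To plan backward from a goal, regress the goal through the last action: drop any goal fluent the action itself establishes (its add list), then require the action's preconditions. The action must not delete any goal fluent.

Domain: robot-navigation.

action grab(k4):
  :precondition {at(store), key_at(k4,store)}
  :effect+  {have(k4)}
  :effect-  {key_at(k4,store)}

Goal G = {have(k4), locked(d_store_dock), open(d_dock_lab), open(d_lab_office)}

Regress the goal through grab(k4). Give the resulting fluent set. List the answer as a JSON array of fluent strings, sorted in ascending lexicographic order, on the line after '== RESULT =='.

Compute (G \ add) ∪ pre:
  G ∩ del = {}  (empty — regression defined)
  G \ add = {have(k4), locked(d_store_dock), open(d_dock_lab), open(d_lab_office)} \ {have(k4)} = {locked(d_store_dock), open(d_dock_lab), open(d_lab_office)}
  ∪ pre   = {locked(d_store_dock), open(d_dock_lab), open(d_lab_office)} ∪ {at(store), key_at(k4,store)}
          = {at(store), key_at(k4,store), locked(d_store_dock), open(d_dock_lab), open(d_lab_office)}

== RESULT ==
["at(store)", "key_at(k4,store)", "locked(d_store_dock)", "open(d_dock_lab)", "open(d_lab_office)"]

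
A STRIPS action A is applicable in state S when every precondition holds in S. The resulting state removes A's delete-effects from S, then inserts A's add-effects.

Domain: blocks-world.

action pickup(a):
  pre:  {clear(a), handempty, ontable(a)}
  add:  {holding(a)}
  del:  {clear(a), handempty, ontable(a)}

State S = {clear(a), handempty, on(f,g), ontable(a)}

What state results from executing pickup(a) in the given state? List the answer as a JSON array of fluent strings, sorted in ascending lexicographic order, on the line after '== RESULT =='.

Progress:
  pre ⊆ S: {clear(a), handempty, ontable(a)} ⊆ S  — applicable
  S \ del = {on(f,g)}
  ∪ add   = {holding(a), on(f,g)}

== RESULT ==
["holding(a)", "on(f,g)"]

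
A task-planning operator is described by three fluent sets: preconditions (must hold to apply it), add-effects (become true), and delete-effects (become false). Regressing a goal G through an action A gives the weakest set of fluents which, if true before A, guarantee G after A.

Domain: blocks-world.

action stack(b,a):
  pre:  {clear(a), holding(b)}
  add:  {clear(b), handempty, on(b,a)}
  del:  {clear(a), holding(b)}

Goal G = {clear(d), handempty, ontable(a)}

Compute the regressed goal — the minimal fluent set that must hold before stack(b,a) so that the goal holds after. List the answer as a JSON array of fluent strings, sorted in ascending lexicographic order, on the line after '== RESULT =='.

Regress:
  G ∩ del = {}  (empty — regression defined)
  G \ add = {clear(d), handempty, ontable(a)} \ {clear(b), handempty, on(b,a)} = {clear(d), ontable(a)}
  ∪ pre   = {clear(d), ontable(a)} ∪ {clear(a), holding(b)}
          = {clear(a), clear(d), holding(b), ontable(a)}

== RESULT ==
["clear(a)", "clear(d)", "holding(b)", "ontable(a)"]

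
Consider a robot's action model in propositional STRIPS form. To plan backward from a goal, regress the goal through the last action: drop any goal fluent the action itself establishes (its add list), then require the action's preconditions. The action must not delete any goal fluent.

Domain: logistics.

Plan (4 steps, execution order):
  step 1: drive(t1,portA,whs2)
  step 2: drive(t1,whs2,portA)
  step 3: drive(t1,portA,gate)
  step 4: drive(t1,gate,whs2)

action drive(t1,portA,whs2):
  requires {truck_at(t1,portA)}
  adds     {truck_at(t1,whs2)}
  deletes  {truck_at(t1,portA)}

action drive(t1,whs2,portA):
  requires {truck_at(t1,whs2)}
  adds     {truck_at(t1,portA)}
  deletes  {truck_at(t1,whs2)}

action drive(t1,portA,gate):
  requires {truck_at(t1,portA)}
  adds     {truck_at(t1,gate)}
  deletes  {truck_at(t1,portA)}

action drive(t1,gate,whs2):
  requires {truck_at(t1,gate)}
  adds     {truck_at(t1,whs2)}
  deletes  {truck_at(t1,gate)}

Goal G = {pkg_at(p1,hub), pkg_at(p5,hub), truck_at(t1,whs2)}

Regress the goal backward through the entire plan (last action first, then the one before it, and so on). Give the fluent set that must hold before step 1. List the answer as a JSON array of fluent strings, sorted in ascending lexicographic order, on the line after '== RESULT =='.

Regress step by step:
  through step 4 (drive(t1,gate,whs2)): drop {truck_at(t1,whs2)}, keep {pkg_at(p1,hub), pkg_at(p5,hub)}, require {truck_at(t1,gate)}
    → {pkg_at(p1,hub), pkg_at(p5,hub), truck_at(t1,gate)}
  through step 3 (drive(t1,portA,gate)): drop {truck_at(t1,gate)}, keep {pkg_at(p1,hub), pkg_at(p5,hub)}, require {truck_at(t1,portA)}
    → {pkg_at(p1,hub), pkg_at(p5,hub), truck_at(t1,portA)}
  through step 2 (drive(t1,whs2,portA)): drop {truck_at(t1,portA)}, keep {pkg_at(p1,hub), pkg_at(p5,hub)}, require {truck_at(t1,whs2)}
    → {pkg_at(p1,hub), pkg_at(p5,hub), truck_at(t1,whs2)}
  through step 1 (drive(t1,portA,whs2)): drop {truck_at(t1,whs2)}, keep {pkg_at(p1,hub), pkg_at(p5,hub)}, require {truck_at(t1,portA)}
    → {pkg_at(p1,hub), pkg_at(p5,hub), truck_at(t1,portA)}

== RESULT ==
["pkg_at(p1,hub)", "pkg_at(p5,hub)", "truck_at(t1,portA)"]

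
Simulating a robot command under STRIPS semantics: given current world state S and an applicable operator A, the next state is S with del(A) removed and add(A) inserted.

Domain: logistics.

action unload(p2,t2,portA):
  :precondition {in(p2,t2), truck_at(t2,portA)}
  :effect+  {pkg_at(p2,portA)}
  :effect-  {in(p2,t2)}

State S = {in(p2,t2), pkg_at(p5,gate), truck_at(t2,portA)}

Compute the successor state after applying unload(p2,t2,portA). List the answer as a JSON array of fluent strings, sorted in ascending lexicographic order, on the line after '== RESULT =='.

Compute (S \ del) ∪ add:
  pre ⊆ S: {in(p2,t2), truck_at(t2,portA)} ⊆ S  — applicable
  S \ del = {pkg_at(p5,gate), truck_at(t2,portA)}
  ∪ add   = {pkg_at(p2,portA), pkg_at(p5,gate), truck_at(t2,portA)}

== RESULT ==
["pkg_at(p2,portA)", "pkg_at(p5,gate)", "truck_at(t2,portA)"]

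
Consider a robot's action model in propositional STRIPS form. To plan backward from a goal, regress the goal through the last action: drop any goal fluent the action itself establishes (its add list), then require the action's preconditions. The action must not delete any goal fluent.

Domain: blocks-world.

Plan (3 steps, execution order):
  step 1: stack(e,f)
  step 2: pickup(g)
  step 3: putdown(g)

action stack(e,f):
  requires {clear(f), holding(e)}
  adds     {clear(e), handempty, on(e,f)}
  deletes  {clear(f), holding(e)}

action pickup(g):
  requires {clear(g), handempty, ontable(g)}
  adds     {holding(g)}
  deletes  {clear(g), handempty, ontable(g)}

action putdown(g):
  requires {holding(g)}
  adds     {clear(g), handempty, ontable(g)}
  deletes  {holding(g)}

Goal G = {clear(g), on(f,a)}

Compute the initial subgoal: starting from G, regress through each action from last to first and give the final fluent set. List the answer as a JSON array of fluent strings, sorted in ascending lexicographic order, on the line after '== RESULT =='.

Work backward from the goal:
  through step 3 (putdown(g)): drop {clear(g)}, keep {on(f,a)}, require {holding(g)}
    → {holding(g), on(f,a)}
  through step 2 (pickup(g)): drop {holding(g)}, keep {on(f,a)}, require {clear(g), handempty, ontable(g)}
    → {clear(g), handempty, on(f,a), ontable(g)}
  through step 1 (stack(e,f)): drop {handempty}, keep {clear(g), on(f,a), ontable(g)}, require {clear(f), holding(e)}
    → {clear(f), clear(g), holding(e), on(f,a), ontable(g)}

== RESULT ==
["clear(f)", "clear(g)", "holding(e)", "on(f,a)", "ontable(g)"]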